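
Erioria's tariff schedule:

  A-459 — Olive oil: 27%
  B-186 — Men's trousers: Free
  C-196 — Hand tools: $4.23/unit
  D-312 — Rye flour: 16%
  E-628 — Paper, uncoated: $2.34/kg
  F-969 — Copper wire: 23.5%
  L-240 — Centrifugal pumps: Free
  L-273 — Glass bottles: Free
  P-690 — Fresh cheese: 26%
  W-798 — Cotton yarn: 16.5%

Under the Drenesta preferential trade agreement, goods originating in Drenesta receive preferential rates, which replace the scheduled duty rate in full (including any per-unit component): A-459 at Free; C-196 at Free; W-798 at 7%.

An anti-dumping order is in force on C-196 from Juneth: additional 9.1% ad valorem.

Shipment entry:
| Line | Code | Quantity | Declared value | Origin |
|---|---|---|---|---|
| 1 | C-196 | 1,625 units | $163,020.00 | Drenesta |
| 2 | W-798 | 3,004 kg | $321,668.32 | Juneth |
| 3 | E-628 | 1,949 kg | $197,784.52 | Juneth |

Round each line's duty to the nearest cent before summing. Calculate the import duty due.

Line 1 (C-196, Drenesta, 1,625 units, $163,020.00):
Base rate for C-196 is $4.23/unit.
Origin Drenesta qualifies under the Erioria–Drenesta agreement and C-196 is covered: preferential rate Free applies instead.
The additional-duty order on C-196 targets Juneth, not Drenesta; it does not apply.
Duty = $163,020.00 × 0% = $0.00.
Line 2 (W-798, Juneth, 3,004 kg, $321,668.32):
Base rate for W-798 is 16.5%.
W-798 has an FTA preferential rate, but origin Juneth is not Drenesta; base rate stands.
Duty = $321,668.32 × 16.5% = $53,075.27.
Line 3 (E-628, Juneth, 1,949 kg, $197,784.52):
Base rate for E-628 is $2.34/kg.
Duty = 1,949 × $2.34 = $4,560.66.
Total = $0.00 + $53,075.27 + $4,560.66 = $57,635.93.

$57,635.93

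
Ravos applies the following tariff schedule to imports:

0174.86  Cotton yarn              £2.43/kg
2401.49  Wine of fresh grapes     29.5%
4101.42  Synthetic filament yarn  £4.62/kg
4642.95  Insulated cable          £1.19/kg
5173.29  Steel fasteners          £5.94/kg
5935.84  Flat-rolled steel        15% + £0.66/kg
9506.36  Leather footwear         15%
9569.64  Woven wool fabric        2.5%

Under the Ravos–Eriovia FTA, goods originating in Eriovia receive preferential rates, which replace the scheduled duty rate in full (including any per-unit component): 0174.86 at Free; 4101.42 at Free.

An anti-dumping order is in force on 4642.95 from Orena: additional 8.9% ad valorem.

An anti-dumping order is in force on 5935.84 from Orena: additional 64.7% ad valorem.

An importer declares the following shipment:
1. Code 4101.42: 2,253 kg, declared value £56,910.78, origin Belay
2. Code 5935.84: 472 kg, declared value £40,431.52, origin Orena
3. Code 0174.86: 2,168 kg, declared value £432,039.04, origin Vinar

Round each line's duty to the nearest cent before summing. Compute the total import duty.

£48,212.54

Line 1 (4101.42, Belay, 2,253 kg, £56,910.78):
Base rate for 4101.42 is £4.62/kg.
4101.42 has an FTA preferential rate, but origin Belay is not Eriovia; base rate stands.
Duty = 2,253 × £4.62 = £10,408.86.
Line 2 (5935.84, Orena, 472 kg, £40,431.52):
Base rate for 5935.84 is 15% + £0.66/kg.
Additional duty on 5935.84 from Orena: +64.7%. Applied ad valorem rate: 15% + 64.7% = 79.7%.
Duty = £40,431.52 × 79.7% + 472 × £0.66 = £32,535.44.
Line 3 (0174.86, Vinar, 2,168 kg, £432,039.04):
Base rate for 0174.86 is £2.43/kg.
0174.86 has an FTA preferential rate, but origin Vinar is not Eriovia; base rate stands.
Duty = 2,168 × £2.43 = £5,268.24.
Total = £10,408.86 + £32,535.44 + £5,268.24 = £48,212.54.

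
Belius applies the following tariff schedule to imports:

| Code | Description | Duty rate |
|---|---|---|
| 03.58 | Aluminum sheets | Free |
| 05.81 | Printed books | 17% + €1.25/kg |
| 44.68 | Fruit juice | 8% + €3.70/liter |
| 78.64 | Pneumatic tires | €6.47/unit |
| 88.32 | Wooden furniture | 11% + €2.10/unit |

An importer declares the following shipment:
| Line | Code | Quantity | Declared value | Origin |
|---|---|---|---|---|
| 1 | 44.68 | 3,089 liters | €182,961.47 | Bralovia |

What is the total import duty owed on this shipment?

€26,066.22

Line 1 (44.68, Bralovia, 3,089 liters, €182,961.47):
Base rate for 44.68 is 8% + €3.70/liter.
Duty = €182,961.47 × 8% + 3,089 × €3.70 = €26,066.22.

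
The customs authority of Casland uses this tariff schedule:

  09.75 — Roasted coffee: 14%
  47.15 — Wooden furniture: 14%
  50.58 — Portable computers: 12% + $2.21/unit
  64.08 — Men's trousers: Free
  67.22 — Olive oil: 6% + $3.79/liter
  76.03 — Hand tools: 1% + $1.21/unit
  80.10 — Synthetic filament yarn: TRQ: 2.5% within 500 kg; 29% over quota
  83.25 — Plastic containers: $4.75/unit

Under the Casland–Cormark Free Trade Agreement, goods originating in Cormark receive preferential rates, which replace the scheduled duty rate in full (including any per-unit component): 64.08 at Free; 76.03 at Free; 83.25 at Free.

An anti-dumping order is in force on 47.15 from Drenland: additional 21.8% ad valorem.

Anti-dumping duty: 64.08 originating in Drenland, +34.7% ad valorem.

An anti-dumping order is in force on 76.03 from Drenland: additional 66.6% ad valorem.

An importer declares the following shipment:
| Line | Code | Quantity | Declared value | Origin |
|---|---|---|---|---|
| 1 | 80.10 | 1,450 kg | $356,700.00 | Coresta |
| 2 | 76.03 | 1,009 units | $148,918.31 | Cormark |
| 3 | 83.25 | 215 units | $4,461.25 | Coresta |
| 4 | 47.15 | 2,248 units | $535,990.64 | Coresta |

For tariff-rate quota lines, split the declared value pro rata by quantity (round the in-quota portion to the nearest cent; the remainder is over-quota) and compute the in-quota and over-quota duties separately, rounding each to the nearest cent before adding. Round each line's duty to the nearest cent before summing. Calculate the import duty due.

$146,907.94

Line 1 (80.10, Coresta, 1,450 kg, $356,700.00):
Code 80.10 is under a tariff-rate quota (threshold 500 kg). In-quota: 500 kg at 2.5%; over-quota: 950 kg at 29%.
Pro-rata value split: in-quota = $356,700.00 × 500/1,450 = $123,000.00; over-quota = $356,700.00 − $123,000.00 = $233,700.00.
In-quota duty = $123,000.00 × 2.5% = $3,075.00. Over-quota duty = $233,700.00 × 29% = $67,773.00.
Line duty = $3,075.00 + $67,773.00 = $70,848.00.
Line 2 (76.03, Cormark, 1,009 units, $148,918.31):
Base rate for 76.03 is 1% + $1.21/unit.
Origin Cormark qualifies under the Casland–Cormark agreement and 76.03 is covered: preferential rate Free applies instead.
The additional-duty order on 76.03 targets Drenland, not Cormark; it does not apply.
Duty = $148,918.31 × 0% = $0.00.
Line 3 (83.25, Coresta, 215 units, $4,461.25):
Base rate for 83.25 is $4.75/unit.
83.25 has an FTA preferential rate, but origin Coresta is not Cormark; base rate stands.
Duty = 215 × $4.75 = $1,021.25.
Line 4 (47.15, Coresta, 2,248 units, $535,990.64):
Base rate for 47.15 is 14%.
The additional-duty order on 47.15 targets Drenland, not Coresta; it does not apply.
Duty = $535,990.64 × 14% = $75,038.69.
Total = $70,848.00 + $0.00 + $1,021.25 + $75,038.69 = $146,907.94.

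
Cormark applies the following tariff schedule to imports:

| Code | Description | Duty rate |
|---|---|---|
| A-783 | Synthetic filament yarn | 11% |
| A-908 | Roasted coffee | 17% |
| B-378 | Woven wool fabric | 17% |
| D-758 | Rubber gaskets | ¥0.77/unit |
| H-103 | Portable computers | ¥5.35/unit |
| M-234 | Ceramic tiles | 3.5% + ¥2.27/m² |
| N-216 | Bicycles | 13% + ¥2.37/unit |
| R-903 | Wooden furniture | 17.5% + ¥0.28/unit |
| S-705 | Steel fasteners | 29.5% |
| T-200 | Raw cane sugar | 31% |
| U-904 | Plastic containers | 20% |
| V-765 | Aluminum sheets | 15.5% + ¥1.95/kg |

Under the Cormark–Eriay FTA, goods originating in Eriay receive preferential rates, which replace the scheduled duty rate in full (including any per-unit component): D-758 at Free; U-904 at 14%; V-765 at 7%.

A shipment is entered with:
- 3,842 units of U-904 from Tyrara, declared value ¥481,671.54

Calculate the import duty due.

¥96,334.31

Line 1 (U-904, Tyrara, 3,842 units, ¥481,671.54):
Base rate for U-904 is 20%.
U-904 has an FTA preferential rate, but origin Tyrara is not Eriay; base rate stands.
Duty = ¥481,671.54 × 20% = ¥96,334.31.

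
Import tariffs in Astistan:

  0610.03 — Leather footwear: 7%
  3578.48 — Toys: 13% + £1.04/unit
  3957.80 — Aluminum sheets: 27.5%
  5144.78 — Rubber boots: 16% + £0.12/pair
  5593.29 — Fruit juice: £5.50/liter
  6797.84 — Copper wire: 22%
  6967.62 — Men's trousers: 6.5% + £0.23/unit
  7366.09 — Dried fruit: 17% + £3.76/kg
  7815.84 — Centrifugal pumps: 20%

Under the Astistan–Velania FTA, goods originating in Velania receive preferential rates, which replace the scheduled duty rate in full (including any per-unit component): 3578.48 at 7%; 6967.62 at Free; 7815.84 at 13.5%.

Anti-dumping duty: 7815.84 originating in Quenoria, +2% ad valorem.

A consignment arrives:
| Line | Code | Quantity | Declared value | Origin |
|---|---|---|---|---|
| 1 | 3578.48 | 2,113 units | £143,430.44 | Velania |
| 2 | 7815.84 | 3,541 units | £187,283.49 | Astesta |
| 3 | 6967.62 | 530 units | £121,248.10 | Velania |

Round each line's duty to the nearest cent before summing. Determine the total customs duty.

Line 1 (3578.48, Velania, 2,113 units, £143,430.44):
Base rate for 3578.48 is 13% + £1.04/unit.
Origin Velania qualifies under the Astistan–Velania agreement and 3578.48 is covered: preferential rate 7% applies instead.
Duty = £143,430.44 × 7% = £10,040.13.
Line 2 (7815.84, Astesta, 3,541 units, £187,283.49):
Base rate for 7815.84 is 20%.
7815.84 has an FTA preferential rate, but origin Astesta is not Velania; base rate stands.
The additional-duty order on 7815.84 targets Quenoria, not Astesta; it does not apply.
Duty = £187,283.49 × 20% = £37,456.70.
Line 3 (6967.62, Velania, 530 units, £121,248.10):
Base rate for 6967.62 is 6.5% + £0.23/unit.
Origin Velania qualifies under the Astistan–Velania agreement and 6967.62 is covered: preferential rate Free applies instead.
Duty = £121,248.10 × 0% = £0.00.
Total = £10,040.13 + £37,456.70 + £0.00 = £47,496.83.

£47,496.83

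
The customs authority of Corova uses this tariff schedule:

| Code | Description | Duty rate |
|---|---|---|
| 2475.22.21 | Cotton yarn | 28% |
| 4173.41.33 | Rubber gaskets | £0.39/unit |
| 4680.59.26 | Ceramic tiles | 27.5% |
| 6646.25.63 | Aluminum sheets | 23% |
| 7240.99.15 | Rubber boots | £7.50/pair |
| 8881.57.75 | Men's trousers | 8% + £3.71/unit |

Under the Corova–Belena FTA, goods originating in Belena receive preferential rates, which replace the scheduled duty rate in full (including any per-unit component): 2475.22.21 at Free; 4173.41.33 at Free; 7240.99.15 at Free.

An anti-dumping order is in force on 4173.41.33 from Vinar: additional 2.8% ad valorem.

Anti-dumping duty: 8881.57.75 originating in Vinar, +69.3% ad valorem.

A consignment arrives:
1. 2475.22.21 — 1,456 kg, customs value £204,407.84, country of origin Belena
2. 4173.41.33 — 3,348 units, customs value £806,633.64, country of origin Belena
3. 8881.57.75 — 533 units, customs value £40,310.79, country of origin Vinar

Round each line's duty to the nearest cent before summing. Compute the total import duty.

Line 1 (2475.22.21, Belena, 1,456 kg, £204,407.84):
Base rate for 2475.22.21 is 28%.
Origin Belena qualifies under the Corova–Belena agreement and 2475.22.21 is covered: preferential rate Free applies instead.
Duty = £204,407.84 × 0% = £0.00.
Line 2 (4173.41.33, Belena, 3,348 units, £806,633.64):
Base rate for 4173.41.33 is £0.39/unit.
Origin Belena qualifies under the Corova–Belena agreement and 4173.41.33 is covered: preferential rate Free applies instead.
The additional-duty order on 4173.41.33 targets Vinar, not Belena; it does not apply.
Duty = £806,633.64 × 0% = £0.00.
Line 3 (8881.57.75, Vinar, 533 units, £40,310.79):
Base rate for 8881.57.75 is 8% + £3.71/unit.
Additional duty on 8881.57.75 from Vinar: +69.3%. Applied ad valorem rate: 8% + 69.3% = 77.3%.
Duty = £40,310.79 × 77.3% + 533 × £3.71 = £33,137.67.
Total = £0.00 + £0.00 + £33,137.67 = £33,137.67.

£33,137.67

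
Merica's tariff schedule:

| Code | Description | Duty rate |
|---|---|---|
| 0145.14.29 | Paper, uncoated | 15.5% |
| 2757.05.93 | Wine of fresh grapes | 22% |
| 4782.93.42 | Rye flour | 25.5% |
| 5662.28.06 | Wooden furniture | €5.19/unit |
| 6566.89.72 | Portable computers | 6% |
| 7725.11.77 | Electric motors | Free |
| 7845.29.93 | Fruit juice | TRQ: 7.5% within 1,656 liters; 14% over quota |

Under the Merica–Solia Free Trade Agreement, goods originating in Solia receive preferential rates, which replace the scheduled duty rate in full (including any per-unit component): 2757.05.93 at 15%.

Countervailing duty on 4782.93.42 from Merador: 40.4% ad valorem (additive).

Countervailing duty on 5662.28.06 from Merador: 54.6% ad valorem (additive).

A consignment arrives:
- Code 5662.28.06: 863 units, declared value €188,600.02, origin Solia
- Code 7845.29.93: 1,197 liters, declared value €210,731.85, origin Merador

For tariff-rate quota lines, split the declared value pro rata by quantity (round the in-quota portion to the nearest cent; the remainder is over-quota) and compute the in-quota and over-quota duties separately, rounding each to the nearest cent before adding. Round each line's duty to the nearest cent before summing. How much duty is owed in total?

Line 1 (5662.28.06, Solia, 863 units, €188,600.02):
Base rate for 5662.28.06 is €5.19/unit.
Origin Solia is the FTA partner but 5662.28.06 is not on the preference list; base rate stands.
The additional-duty order on 5662.28.06 targets Merador, not Solia; it does not apply.
Duty = 863 × €5.19 = €4,478.97.
Line 2 (7845.29.93, Merador, 1,197 liters, €210,731.85):
Code 7845.29.93 is under a tariff-rate quota (threshold 1,656 liters). Quantity 1,197 liters is within the quota, so the in-quota rate 7.5% applies to the full value.
Duty = €210,731.85 × 7.5% = €15,804.89.
Total = €4,478.97 + €15,804.89 = €20,283.86.

€20,283.86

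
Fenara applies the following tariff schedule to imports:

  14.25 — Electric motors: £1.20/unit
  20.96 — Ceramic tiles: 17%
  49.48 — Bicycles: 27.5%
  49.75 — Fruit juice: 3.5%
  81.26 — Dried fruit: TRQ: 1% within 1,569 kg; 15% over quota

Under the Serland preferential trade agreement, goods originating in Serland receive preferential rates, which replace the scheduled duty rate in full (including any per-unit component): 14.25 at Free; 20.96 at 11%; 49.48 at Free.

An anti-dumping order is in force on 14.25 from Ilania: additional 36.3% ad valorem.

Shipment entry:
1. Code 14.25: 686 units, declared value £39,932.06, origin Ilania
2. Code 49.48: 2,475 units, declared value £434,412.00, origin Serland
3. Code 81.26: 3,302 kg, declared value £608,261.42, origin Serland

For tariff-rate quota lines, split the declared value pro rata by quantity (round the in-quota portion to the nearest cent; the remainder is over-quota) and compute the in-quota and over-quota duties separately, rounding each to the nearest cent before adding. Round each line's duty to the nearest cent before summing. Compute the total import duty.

Line 1 (14.25, Ilania, 686 units, £39,932.06):
Base rate for 14.25 is £1.20/unit.
14.25 has an FTA preferential rate, but origin Ilania is not Serland; base rate stands.
Additional duty on 14.25 from Ilania: +36.3% ad valorem. Applied ad valorem rate = 36.3%.
Duty = £39,932.06 × 36.3% + 686 × £1.20 = £15,318.54.
Line 2 (49.48, Serland, 2,475 units, £434,412.00):
Base rate for 49.48 is 27.5%.
Origin Serland qualifies under the Fenara–Serland agreement and 49.48 is covered: preferential rate Free applies instead.
Duty = £434,412.00 × 0% = £0.00.
Line 3 (81.26, Serland, 3,302 kg, £608,261.42):
Code 81.26 is under a tariff-rate quota (threshold 1,569 kg). In-quota: 1,569 kg at 1%; over-quota: 1,733 kg at 15%.
Pro-rata value split: in-quota = £608,261.42 × 1,569/3,302 = £289,025.49; over-quota = £608,261.42 − £289,025.49 = £319,235.93.
In-quota duty = £289,025.49 × 1% = £2,890.25. Over-quota duty = £319,235.93 × 15% = £47,885.39.
Line duty = £2,890.25 + £47,885.39 = £50,775.64.
Total = £15,318.54 + £0.00 + £50,775.64 = £66,094.18.

£66,094.18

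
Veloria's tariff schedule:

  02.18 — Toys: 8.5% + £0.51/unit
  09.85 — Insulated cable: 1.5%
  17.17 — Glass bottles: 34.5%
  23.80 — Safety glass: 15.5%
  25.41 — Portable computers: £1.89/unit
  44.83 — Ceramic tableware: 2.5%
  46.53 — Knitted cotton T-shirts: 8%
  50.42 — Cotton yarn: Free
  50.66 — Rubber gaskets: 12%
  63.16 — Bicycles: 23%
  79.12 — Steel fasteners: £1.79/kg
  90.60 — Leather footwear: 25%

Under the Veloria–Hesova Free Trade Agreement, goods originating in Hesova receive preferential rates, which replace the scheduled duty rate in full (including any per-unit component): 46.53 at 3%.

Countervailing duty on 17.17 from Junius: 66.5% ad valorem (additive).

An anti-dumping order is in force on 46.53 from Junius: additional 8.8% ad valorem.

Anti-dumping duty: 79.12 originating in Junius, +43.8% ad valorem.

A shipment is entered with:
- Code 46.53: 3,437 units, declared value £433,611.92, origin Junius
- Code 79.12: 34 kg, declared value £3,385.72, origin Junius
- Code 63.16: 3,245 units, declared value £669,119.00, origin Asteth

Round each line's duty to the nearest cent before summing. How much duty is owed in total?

£228,287.98

Line 1 (46.53, Junius, 3,437 units, £433,611.92):
Base rate for 46.53 is 8%.
46.53 has an FTA preferential rate, but origin Junius is not Hesova; base rate stands.
Additional duty on 46.53 from Junius: +8.8%. Applied ad valorem rate: 8% + 8.8% = 16.8%.
Duty = £433,611.92 × 16.8% = £72,846.80.
Line 2 (79.12, Junius, 34 kg, £3,385.72):
Base rate for 79.12 is £1.79/kg.
Additional duty on 79.12 from Junius: +43.8% ad valorem. Applied ad valorem rate = 43.8%.
Duty = £3,385.72 × 43.8% + 34 × £1.79 = £1,543.81.
Line 3 (63.16, Asteth, 3,245 units, £669,119.00):
Base rate for 63.16 is 23%.
Duty = £669,119.00 × 23% = £153,897.37.
Total = £72,846.80 + £1,543.81 + £153,897.37 = £228,287.98.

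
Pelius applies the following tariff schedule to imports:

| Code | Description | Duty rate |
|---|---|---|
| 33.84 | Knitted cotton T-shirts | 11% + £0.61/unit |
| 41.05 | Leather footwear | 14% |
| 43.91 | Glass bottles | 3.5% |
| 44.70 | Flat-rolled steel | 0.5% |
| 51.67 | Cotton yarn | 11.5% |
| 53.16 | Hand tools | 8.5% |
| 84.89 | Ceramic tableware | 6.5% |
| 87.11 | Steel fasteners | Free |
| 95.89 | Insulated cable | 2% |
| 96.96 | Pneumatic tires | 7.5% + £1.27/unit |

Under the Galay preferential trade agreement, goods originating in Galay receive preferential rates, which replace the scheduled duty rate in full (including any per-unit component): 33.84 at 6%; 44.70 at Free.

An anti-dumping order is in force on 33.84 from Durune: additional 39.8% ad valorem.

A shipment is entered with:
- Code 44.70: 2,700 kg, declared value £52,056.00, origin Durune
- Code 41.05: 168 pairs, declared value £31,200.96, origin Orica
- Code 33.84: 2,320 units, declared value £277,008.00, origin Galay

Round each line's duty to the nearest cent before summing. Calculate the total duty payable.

Line 1 (44.70, Durune, 2,700 kg, £52,056.00):
Base rate for 44.70 is 0.5%.
44.70 has an FTA preferential rate, but origin Durune is not Galay; base rate stands.
Duty = £52,056.00 × 0.5% = £260.28.
Line 2 (41.05, Orica, 168 pairs, £31,200.96):
Base rate for 41.05 is 14%.
Duty = £31,200.96 × 14% = £4,368.13.
Line 3 (33.84, Galay, 2,320 units, £277,008.00):
Base rate for 33.84 is 11% + £0.61/unit.
Origin Galay qualifies under the Pelius–Galay agreement and 33.84 is covered: preferential rate 6% applies instead.
The additional-duty order on 33.84 targets Durune, not Galay; it does not apply.
Duty = £277,008.00 × 6% = £16,620.48.
Total = £260.28 + £4,368.13 + £16,620.48 = £21,248.89.

£21,248.89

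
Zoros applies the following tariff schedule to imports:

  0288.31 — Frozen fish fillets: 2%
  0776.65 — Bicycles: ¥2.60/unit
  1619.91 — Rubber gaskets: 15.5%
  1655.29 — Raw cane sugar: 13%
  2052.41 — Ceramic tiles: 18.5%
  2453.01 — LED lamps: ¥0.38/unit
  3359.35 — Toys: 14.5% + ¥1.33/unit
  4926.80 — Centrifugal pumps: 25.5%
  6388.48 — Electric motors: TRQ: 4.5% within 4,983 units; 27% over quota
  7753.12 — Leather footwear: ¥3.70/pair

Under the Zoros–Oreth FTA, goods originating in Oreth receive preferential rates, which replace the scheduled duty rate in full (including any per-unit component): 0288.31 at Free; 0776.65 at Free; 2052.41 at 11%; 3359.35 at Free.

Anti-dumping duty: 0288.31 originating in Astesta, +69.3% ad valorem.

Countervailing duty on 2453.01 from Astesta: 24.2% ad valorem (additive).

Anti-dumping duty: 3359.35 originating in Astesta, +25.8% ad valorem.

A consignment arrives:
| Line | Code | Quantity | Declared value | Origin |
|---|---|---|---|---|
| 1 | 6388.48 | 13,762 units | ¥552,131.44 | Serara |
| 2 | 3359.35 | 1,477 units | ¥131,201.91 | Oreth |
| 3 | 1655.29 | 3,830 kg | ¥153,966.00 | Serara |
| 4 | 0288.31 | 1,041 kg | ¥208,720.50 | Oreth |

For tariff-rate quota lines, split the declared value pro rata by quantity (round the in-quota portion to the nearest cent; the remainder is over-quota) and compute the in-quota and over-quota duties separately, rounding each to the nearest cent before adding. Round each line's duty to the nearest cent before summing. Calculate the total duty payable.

Line 1 (6388.48, Serara, 13,762 units, ¥552,131.44):
Code 6388.48 is under a tariff-rate quota (threshold 4,983 units). In-quota: 4,983 units at 4.5%; over-quota: 8,779 units at 27%.
Pro-rata value split: in-quota = ¥552,131.44 × 4,983/13,762 = ¥199,917.96; over-quota = ¥552,131.44 − ¥199,917.96 = ¥352,213.48.
In-quota duty = ¥199,917.96 × 4.5% = ¥8,996.31. Over-quota duty = ¥352,213.48 × 27% = ¥95,097.64.
Line duty = ¥8,996.31 + ¥95,097.64 = ¥104,093.95.
Line 2 (3359.35, Oreth, 1,477 units, ¥131,201.91):
Base rate for 3359.35 is 14.5% + ¥1.33/unit.
Origin Oreth qualifies under the Zoros–Oreth agreement and 3359.35 is covered: preferential rate Free applies instead.
The additional-duty order on 3359.35 targets Astesta, not Oreth; it does not apply.
Duty = ¥131,201.91 × 0% = ¥0.00.
Line 3 (1655.29, Serara, 3,830 kg, ¥153,966.00):
Base rate for 1655.29 is 13%.
Duty = ¥153,966.00 × 13% = ¥20,015.58.
Line 4 (0288.31, Oreth, 1,041 kg, ¥208,720.50):
Base rate for 0288.31 is 2%.
Origin Oreth qualifies under the Zoros–Oreth agreement and 0288.31 is covered: preferential rate Free applies instead.
The additional-duty order on 0288.31 targets Astesta, not Oreth; it does not apply.
Duty = ¥208,720.50 × 0% = ¥0.00.
Total = ¥104,093.95 + ¥0.00 + ¥20,015.58 + ¥0.00 = ¥124,109.53.

¥124,109.53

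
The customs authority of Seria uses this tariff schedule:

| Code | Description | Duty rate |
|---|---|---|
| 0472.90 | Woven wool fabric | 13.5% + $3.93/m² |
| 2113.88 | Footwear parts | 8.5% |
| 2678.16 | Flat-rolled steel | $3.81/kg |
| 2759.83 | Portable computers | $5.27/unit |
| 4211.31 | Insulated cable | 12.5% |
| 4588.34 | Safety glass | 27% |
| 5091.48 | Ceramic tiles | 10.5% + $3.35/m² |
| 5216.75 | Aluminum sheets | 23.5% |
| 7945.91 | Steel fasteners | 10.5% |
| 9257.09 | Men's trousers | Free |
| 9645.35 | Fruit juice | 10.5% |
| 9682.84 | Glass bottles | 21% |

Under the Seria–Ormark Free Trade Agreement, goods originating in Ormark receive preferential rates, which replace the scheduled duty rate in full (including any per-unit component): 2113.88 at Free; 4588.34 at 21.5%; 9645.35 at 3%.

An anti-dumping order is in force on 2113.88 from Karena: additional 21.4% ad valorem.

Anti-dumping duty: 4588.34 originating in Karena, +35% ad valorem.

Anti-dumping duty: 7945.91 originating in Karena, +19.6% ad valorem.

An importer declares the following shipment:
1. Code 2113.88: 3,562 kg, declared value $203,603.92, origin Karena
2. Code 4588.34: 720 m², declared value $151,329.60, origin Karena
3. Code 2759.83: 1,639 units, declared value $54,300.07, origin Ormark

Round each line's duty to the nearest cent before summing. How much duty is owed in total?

Line 1 (2113.88, Karena, 3,562 kg, $203,603.92):
Base rate for 2113.88 is 8.5%.
2113.88 has an FTA preferential rate, but origin Karena is not Ormark; base rate stands.
Additional duty on 2113.88 from Karena: +21.4%. Applied ad valorem rate: 8.5% + 21.4% = 29.9%.
Duty = $203,603.92 × 29.9% = $60,877.57.
Line 2 (4588.34, Karena, 720 m², $151,329.60):
Base rate for 4588.34 is 27%.
4588.34 has an FTA preferential rate, but origin Karena is not Ormark; base rate stands.
Additional duty on 4588.34 from Karena: +35%. Applied ad valorem rate: 27% + 35% = 62%.
Duty = $151,329.60 × 62% = $93,824.35.
Line 3 (2759.83, Ormark, 1,639 units, $54,300.07):
Base rate for 2759.83 is $5.27/unit.
Origin Ormark is the FTA partner but 2759.83 is not on the preference list; base rate stands.
Duty = 1,639 × $5.27 = $8,637.53.
Total = $60,877.57 + $93,824.35 + $8,637.53 = $163,339.45.

$163,339.45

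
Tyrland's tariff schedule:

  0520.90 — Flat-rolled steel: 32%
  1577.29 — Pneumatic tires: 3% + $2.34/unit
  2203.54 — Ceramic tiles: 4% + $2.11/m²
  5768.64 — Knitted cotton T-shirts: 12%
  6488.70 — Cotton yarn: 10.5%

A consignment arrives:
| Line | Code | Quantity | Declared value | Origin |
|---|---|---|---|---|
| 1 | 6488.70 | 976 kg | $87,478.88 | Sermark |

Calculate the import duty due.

Line 1 (6488.70, Sermark, 976 kg, $87,478.88):
Base rate for 6488.70 is 10.5%.
Duty = $87,478.88 × 10.5% = $9,185.28.

$9,185.28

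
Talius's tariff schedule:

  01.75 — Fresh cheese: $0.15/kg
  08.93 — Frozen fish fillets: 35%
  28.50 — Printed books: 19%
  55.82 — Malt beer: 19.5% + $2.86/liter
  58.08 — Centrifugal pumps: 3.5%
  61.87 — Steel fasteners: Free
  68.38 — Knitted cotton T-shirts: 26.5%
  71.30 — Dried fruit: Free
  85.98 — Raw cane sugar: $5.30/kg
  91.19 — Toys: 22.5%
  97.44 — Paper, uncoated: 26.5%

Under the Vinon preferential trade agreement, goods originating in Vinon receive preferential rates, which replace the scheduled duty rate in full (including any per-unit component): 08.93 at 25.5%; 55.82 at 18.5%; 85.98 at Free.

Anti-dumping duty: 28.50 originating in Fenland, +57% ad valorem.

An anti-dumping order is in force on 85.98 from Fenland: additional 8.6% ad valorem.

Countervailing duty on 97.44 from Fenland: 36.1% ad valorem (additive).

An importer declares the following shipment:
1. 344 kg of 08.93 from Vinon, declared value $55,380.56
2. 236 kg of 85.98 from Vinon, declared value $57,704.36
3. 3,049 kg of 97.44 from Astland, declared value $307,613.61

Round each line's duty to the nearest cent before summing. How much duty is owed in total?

$95,639.65

Line 1 (08.93, Vinon, 344 kg, $55,380.56):
Base rate for 08.93 is 35%.
Origin Vinon qualifies under the Talius–Vinon agreement and 08.93 is covered: preferential rate 25.5% applies instead.
Duty = $55,380.56 × 25.5% = $14,122.04.
Line 2 (85.98, Vinon, 236 kg, $57,704.36):
Base rate for 85.98 is $5.30/kg.
Origin Vinon qualifies under the Talius–Vinon agreement and 85.98 is covered: preferential rate Free applies instead.
The additional-duty order on 85.98 targets Fenland, not Vinon; it does not apply.
Duty = $57,704.36 × 0% = $0.00.
Line 3 (97.44, Astland, 3,049 kg, $307,613.61):
Base rate for 97.44 is 26.5%.
The additional-duty order on 97.44 targets Fenland, not Astland; it does not apply.
Duty = $307,613.61 × 26.5% = $81,517.61.
Total = $14,122.04 + $0.00 + $81,517.61 = $95,639.65.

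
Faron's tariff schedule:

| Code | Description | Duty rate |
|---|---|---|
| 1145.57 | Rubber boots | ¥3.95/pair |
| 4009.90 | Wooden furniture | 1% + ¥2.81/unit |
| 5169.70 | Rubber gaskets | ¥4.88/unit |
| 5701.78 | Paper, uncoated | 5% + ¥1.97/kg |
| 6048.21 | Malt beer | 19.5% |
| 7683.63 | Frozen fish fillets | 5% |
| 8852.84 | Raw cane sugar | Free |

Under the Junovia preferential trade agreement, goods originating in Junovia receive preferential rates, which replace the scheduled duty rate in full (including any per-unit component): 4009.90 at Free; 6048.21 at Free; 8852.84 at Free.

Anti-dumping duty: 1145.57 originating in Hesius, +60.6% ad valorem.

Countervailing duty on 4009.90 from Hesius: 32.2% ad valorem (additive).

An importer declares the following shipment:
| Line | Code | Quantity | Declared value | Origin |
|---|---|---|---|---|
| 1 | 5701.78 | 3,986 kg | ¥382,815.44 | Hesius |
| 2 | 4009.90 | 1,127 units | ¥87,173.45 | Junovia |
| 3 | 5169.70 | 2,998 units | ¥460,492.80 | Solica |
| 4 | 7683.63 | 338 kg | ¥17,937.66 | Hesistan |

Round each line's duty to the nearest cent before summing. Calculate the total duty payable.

¥42,520.31

Line 1 (5701.78, Hesius, 3,986 kg, ¥382,815.44):
Base rate for 5701.78 is 5% + ¥1.97/kg.
Duty = ¥382,815.44 × 5% + 3,986 × ¥1.97 = ¥26,993.19.
Line 2 (4009.90, Junovia, 1,127 units, ¥87,173.45):
Base rate for 4009.90 is 1% + ¥2.81/unit.
Origin Junovia qualifies under the Faron–Junovia agreement and 4009.90 is covered: preferential rate Free applies instead.
The additional-duty order on 4009.90 targets Hesius, not Junovia; it does not apply.
Duty = ¥87,173.45 × 0% = ¥0.00.
Line 3 (5169.70, Solica, 2,998 units, ¥460,492.80):
Base rate for 5169.70 is ¥4.88/unit.
Duty = 2,998 × ¥4.88 = ¥14,630.24.
Line 4 (7683.63, Hesistan, 338 kg, ¥17,937.66):
Base rate for 7683.63 is 5%.
Duty = ¥17,937.66 × 5% = ¥896.88.
Total = ¥26,993.19 + ¥0.00 + ¥14,630.24 + ¥896.88 = ¥42,520.31.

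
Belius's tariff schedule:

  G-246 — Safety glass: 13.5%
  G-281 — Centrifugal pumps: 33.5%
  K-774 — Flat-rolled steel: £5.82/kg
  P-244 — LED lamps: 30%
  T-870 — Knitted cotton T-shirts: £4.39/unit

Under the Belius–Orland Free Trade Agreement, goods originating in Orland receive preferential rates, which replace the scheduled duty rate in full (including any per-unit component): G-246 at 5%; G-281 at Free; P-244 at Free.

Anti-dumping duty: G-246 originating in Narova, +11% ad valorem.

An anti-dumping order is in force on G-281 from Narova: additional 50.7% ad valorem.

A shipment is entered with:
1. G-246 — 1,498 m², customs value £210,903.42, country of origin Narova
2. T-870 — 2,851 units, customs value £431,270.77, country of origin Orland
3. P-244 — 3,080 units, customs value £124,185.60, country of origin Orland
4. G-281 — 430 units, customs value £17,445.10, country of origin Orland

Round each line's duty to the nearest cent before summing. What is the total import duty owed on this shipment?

Line 1 (G-246, Narova, 1,498 m², £210,903.42):
Base rate for G-246 is 13.5%.
G-246 has an FTA preferential rate, but origin Narova is not Orland; base rate stands.
Additional duty on G-246 from Narova: +11%. Applied ad valorem rate: 13.5% + 11% = 24.5%.
Duty = £210,903.42 × 24.5% = £51,671.34.
Line 2 (T-870, Orland, 2,851 units, £431,270.77):
Base rate for T-870 is £4.39/unit.
Origin Orland is the FTA partner but T-870 is not on the preference list; base rate stands.
Duty = 2,851 × £4.39 = £12,515.89.
Line 3 (P-244, Orland, 3,080 units, £124,185.60):
Base rate for P-244 is 30%.
Origin Orland qualifies under the Belius–Orland agreement and P-244 is covered: preferential rate Free applies instead.
Duty = £124,185.60 × 0% = £0.00.
Line 4 (G-281, Orland, 430 units, £17,445.10):
Base rate for G-281 is 33.5%.
Origin Orland qualifies under the Belius–Orland agreement and G-281 is covered: preferential rate Free applies instead.
The additional-duty order on G-281 targets Narova, not Orland; it does not apply.
Duty = £17,445.10 × 0% = £0.00.
Total = £51,671.34 + £12,515.89 + £0.00 + £0.00 = £64,187.23.

£64,187.23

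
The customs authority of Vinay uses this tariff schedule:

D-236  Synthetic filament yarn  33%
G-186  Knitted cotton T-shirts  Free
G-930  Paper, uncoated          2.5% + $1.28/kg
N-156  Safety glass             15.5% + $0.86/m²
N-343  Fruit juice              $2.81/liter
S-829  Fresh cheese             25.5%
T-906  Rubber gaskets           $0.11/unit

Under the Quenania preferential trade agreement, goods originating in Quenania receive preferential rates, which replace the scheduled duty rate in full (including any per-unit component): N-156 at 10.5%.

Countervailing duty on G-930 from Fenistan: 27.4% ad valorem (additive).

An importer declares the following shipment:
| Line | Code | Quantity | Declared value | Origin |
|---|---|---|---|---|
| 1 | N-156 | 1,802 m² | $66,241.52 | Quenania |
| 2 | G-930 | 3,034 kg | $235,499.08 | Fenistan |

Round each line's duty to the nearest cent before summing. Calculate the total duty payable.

Line 1 (N-156, Quenania, 1,802 m², $66,241.52):
Base rate for N-156 is 15.5% + $0.86/m².
Origin Quenania qualifies under the Vinay–Quenania agreement and N-156 is covered: preferential rate 10.5% applies instead.
Duty = $66,241.52 × 10.5% = $6,955.36.
Line 2 (G-930, Fenistan, 3,034 kg, $235,499.08):
Base rate for G-930 is 2.5% + $1.28/kg.
Additional duty on G-930 from Fenistan: +27.4%. Applied ad valorem rate: 2.5% + 27.4% = 29.9%.
Duty = $235,499.08 × 29.9% + 3,034 × $1.28 = $74,297.74.
Total = $6,955.36 + $74,297.74 = $81,253.10.

$81,253.10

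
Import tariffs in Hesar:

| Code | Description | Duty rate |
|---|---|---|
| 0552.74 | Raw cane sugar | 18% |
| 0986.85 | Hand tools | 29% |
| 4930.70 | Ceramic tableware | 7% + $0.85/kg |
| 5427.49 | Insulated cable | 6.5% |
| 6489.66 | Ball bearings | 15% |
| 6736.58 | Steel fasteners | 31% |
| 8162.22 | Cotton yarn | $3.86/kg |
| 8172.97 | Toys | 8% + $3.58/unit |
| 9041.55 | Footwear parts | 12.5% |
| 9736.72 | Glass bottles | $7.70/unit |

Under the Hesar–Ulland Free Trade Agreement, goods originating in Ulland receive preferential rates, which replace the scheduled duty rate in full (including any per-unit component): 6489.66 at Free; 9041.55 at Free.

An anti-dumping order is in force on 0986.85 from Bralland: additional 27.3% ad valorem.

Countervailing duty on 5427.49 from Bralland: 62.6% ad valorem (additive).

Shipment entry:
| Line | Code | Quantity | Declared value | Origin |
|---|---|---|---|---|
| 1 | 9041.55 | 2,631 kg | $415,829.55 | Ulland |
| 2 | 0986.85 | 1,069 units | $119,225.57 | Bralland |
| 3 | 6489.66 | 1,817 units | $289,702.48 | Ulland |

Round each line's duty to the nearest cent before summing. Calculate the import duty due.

Line 1 (9041.55, Ulland, 2,631 kg, $415,829.55):
Base rate for 9041.55 is 12.5%.
Origin Ulland qualifies under the Hesar–Ulland agreement and 9041.55 is covered: preferential rate Free applies instead.
Duty = $415,829.55 × 0% = $0.00.
Line 2 (0986.85, Bralland, 1,069 units, $119,225.57):
Base rate for 0986.85 is 29%.
Additional duty on 0986.85 from Bralland: +27.3%. Applied ad valorem rate: 29% + 27.3% = 56.3%.
Duty = $119,225.57 × 56.3% = $67,124.00.
Line 3 (6489.66, Ulland, 1,817 units, $289,702.48):
Base rate for 6489.66 is 15%.
Origin Ulland qualifies under the Hesar–Ulland agreement and 6489.66 is covered: preferential rate Free applies instead.
Duty = $289,702.48 × 0% = $0.00.
Total = $0.00 + $67,124.00 + $0.00 = $67,124.00.

$67,124.00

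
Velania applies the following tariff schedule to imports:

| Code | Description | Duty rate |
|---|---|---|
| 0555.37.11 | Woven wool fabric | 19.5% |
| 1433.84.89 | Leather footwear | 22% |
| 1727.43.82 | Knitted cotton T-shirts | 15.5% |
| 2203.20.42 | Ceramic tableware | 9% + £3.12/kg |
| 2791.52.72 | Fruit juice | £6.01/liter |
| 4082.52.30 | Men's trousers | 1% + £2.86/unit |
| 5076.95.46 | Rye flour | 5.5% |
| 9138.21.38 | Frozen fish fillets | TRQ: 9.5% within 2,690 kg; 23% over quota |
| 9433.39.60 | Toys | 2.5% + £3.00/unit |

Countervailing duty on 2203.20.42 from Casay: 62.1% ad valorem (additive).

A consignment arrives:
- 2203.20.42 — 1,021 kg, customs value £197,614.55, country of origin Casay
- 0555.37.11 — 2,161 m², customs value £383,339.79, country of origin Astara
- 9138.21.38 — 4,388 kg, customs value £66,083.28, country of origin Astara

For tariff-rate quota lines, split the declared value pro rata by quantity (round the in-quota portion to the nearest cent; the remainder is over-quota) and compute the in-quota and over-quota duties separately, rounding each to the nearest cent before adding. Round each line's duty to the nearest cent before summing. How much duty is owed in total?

£228,170.84

Line 1 (2203.20.42, Casay, 1,021 kg, £197,614.55):
Base rate for 2203.20.42 is 9% + £3.12/kg.
Additional duty on 2203.20.42 from Casay: +62.1%. Applied ad valorem rate: 9% + 62.1% = 71.1%.
Duty = £197,614.55 × 71.1% + 1,021 × £3.12 = £143,689.47.
Line 2 (0555.37.11, Astara, 2,161 m², £383,339.79):
Base rate for 0555.37.11 is 19.5%.
Duty = £383,339.79 × 19.5% = £74,751.26.
Line 3 (9138.21.38, Astara, 4,388 kg, £66,083.28):
Code 9138.21.38 is under a tariff-rate quota (threshold 2,690 kg). In-quota: 2,690 kg at 9.5%; over-quota: 1,698 kg at 23%.
Pro-rata value split: in-quota = £66,083.28 × 2,690/4,388 = £40,511.40; over-quota = £66,083.28 − £40,511.40 = £25,571.88.
In-quota duty = £40,511.40 × 9.5% = £3,848.58. Over-quota duty = £25,571.88 × 23% = £5,881.53.
Line duty = £3,848.58 + £5,881.53 = £9,730.11.
Total = £143,689.47 + £74,751.26 + £9,730.11 = £228,170.84.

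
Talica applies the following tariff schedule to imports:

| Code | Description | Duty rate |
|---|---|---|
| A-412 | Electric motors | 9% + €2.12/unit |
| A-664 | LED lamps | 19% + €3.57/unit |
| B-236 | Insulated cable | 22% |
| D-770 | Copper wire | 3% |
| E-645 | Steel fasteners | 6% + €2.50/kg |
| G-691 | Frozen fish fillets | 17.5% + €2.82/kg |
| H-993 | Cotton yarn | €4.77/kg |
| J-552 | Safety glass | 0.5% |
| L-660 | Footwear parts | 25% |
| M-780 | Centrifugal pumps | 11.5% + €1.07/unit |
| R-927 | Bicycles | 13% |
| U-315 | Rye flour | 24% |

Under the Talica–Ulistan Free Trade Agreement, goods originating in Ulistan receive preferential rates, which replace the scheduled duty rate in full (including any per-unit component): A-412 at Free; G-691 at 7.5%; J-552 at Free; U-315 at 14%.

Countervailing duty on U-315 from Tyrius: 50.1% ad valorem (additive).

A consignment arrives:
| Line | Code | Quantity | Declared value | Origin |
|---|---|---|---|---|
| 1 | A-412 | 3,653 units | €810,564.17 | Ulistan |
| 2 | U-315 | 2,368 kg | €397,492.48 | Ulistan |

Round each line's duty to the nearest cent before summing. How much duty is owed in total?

Line 1 (A-412, Ulistan, 3,653 units, €810,564.17):
Base rate for A-412 is 9% + €2.12/unit.
Origin Ulistan qualifies under the Talica–Ulistan agreement and A-412 is covered: preferential rate Free applies instead.
Duty = €810,564.17 × 0% = €0.00.
Line 2 (U-315, Ulistan, 2,368 kg, €397,492.48):
Base rate for U-315 is 24%.
Origin Ulistan qualifies under the Talica–Ulistan agreement and U-315 is covered: preferential rate 14% applies instead.
The additional-duty order on U-315 targets Tyrius, not Ulistan; it does not apply.
Duty = €397,492.48 × 14% = €55,648.95.
Total = €0.00 + €55,648.95 = €55,648.95.

€55,648.95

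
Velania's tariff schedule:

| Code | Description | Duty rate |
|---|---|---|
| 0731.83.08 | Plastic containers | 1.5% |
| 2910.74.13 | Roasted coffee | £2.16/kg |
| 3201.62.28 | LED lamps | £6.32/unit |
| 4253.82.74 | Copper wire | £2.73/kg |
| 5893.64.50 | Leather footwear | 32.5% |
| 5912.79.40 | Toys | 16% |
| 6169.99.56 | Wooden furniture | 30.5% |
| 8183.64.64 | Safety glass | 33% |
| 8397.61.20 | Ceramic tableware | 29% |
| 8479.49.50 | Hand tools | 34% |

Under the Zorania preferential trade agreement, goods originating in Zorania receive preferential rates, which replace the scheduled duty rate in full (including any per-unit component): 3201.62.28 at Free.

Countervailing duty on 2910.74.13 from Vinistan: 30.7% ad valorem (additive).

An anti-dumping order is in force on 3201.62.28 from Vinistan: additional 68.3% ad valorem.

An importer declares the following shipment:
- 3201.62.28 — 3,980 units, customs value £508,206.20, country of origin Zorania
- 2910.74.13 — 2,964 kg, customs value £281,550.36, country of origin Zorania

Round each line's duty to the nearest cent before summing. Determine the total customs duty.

Line 1 (3201.62.28, Zorania, 3,980 units, £508,206.20):
Base rate for 3201.62.28 is £6.32/unit.
Origin Zorania qualifies under the Velania–Zorania agreement and 3201.62.28 is covered: preferential rate Free applies instead.
The additional-duty order on 3201.62.28 targets Vinistan, not Zorania; it does not apply.
Duty = £508,206.20 × 0% = £0.00.
Line 2 (2910.74.13, Zorania, 2,964 kg, £281,550.36):
Base rate for 2910.74.13 is £2.16/kg.
Origin Zorania is the FTA partner but 2910.74.13 is not on the preference list; base rate stands.
The additional-duty order on 2910.74.13 targets Vinistan, not Zorania; it does not apply.
Duty = 2,964 × £2.16 = £6,402.24.
Total = £0.00 + £6,402.24 = £6,402.24.

£6,402.24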